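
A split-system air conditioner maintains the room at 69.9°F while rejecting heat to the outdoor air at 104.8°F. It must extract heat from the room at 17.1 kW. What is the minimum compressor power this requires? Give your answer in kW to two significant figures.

1.1 kW

In absolute terms T_C = 294.21 K and T_H = 313.59 K, so ΔT = 19.39 K.
COP_Carnot = T_C/ΔT = 294.21/19.39 = 15.17.
Ẇ_min = Q̇/COP_Carnot = 17.10/15.17 = 1.127 kW.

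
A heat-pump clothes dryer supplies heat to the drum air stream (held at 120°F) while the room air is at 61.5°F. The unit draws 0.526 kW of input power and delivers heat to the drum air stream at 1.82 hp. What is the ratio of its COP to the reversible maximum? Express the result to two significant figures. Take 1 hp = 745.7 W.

0.26

Converting, Q̇_H = 1.820 hp = 1.357 kW, so COP_actual = Q̇_H/Ẇ = 1.357/0.5260 = 2.580.
In absolute terms T_C = 289.54 K and T_H = 322.04 K, so ΔT = 32.50 K.
COP_Carnot = T_H/ΔT = 322.04/32.50 = 9.909.
η_II = COP_actual/COP_Carnot = 2.580/9.909 = 0.2604.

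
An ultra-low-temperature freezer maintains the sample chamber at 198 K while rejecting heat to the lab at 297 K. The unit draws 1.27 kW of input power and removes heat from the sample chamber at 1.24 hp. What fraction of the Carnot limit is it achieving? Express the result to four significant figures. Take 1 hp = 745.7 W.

0.3640

Converting, Q̇_C = 1.240 hp = 0.9247 kW, so COP_actual = Q̇_C/Ẇ = 0.9247/1.270 = 0.7281.
The reservoir spacing is ΔT = 297 − 198 = 99.00 K.
COP_Carnot = T_C/ΔT = 198.00/99.00 = 2.000.
η_II = COP_actual/COP_Carnot = 0.7281/2.000 = 0.3640.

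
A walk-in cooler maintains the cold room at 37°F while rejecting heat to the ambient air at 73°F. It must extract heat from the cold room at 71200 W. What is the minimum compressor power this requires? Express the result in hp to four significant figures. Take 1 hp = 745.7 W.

6.921 hp

In absolute terms T_C = 275.93 K and T_H = 295.93 K, so ΔT = 20.00 K.
COP_Carnot = T_C/ΔT = 275.93/20.00 = 13.80.
Ẇ_min = Q̇/COP_Carnot = 71200/13.80 = 5161 W = 6.921 hp.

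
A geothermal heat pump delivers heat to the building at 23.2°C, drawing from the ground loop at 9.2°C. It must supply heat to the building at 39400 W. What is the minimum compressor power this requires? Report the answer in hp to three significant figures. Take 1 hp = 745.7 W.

In absolute terms T_C = 282.35 K and T_H = 296.35 K, so ΔT = 14.00 K.
COP_Carnot = T_H/ΔT = 296.35/14.00 = 21.17.
Ẇ_min = Q̇/COP_Carnot = 39400/21.17 = 1861 W = 2.496 hp.

2.50 hp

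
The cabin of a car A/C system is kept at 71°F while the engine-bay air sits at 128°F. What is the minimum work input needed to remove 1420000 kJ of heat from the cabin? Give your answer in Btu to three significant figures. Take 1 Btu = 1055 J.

In absolute terms T_C = 294.82 K and T_H = 326.48 K, so ΔT = 31.67 K.
The reversible limit is COP_R = T_C/ΔT = 9.310, so W_min = Q_C/COP = Q_C·ΔT/T_C.
W_min = 1420000 × 31.67/294.82 = 152500 kJ = 144600 Btu.

145000 Btu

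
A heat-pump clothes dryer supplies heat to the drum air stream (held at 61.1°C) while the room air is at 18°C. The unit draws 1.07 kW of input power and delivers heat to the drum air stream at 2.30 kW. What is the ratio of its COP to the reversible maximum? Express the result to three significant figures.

0.277

COP_actual = Q̇_H/Ẇ = 2.300/1.070 = 2.150.
In absolute terms T_C = 291.15 K and T_H = 334.25 K, so ΔT = 43.10 K.
COP_Carnot = T_H/ΔT = 334.25/43.10 = 7.755.
η_II = COP_actual/COP_Carnot = 2.150/7.755 = 0.2772.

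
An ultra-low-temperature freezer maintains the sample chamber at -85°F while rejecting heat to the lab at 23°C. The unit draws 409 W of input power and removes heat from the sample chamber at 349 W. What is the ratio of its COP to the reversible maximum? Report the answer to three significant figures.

0.361

COP_actual = Q̇_C/Ẇ = 349.0/409.0 = 0.8533.
In absolute terms T_C = 208.15 K and T_H = 296.15 K, so ΔT = 88.00 K.
COP_Carnot = T_C/ΔT = 208.15/88.00 = 2.365.
η_II = COP_actual/COP_Carnot = 0.8533/2.365 = 0.3608.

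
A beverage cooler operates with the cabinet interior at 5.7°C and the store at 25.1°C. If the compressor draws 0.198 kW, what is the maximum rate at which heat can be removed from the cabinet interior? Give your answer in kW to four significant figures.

In absolute terms T_C = 278.85 K and T_H = 298.25 K, so ΔT = 19.40 K.
COP_Carnot = T_C/ΔT = 278.85/19.40 = 14.37.
Q̇_max = COP_Carnot × Ẇ = 14.37 × 0.1980 kW = 2.846 kW.

2.846 kW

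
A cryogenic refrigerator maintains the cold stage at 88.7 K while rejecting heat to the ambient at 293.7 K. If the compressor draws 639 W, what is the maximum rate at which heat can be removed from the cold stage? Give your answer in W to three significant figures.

The reservoir spacing is ΔT = 293.7 − 88.7 = 205.0 K.
COP_Carnot = T_C/ΔT = 88.70/205.0 = 0.4327.
Q̇_max = COP_Carnot × Ẇ = 0.4327 × 639.0 W = 276.5 W.

276 W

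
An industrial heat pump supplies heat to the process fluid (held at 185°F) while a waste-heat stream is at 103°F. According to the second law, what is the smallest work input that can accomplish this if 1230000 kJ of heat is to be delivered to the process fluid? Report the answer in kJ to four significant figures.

In absolute terms T_C = 312.59 K and T_H = 358.15 K, so ΔT = 45.56 K.
The reversible limit is COP_HP = T_H/ΔT = 7.862, so W_min = Q_H/COP = Q_H·ΔT/T_H.
W_min = 1230000 × 45.56/358.15 = 156500 kJ.

156500 kJ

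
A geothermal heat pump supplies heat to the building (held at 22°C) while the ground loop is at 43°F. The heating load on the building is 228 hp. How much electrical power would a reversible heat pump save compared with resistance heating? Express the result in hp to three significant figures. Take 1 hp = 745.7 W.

In absolute terms T_C = 279.26 K and T_H = 295.15 K, so ΔT = 15.89 K.
COP_Carnot = T_H/ΔT = 295.15/15.89 = 18.58.
Resistance heating needs Ẇ_res = Q̇_H = 228.0 hp; the reversible heat pump needs only Ẇ_hp = Q̇_H/COP = 12.27 hp.
Saving = 228.0 − 12.27 = 215.7 hp.

216 hp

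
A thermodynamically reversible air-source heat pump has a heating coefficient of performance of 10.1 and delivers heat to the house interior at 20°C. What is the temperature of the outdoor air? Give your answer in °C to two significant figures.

COP_HP = T_H/(T_H − T_C) gives T_H − T_C = T_H/COP.
With T_H = 293.15 K, T_C = 293.15 × (1 − 1/10.1) = 264.13 K.
Converting, 264.13 K = -9.02°C.

-9.0 °C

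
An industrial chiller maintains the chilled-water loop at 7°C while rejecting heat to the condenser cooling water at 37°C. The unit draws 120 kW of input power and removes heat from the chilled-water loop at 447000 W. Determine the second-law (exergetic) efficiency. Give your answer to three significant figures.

Converting, Q̇_C = 447000 W = 447.0 kW, so COP_actual = Q̇_C/Ẇ = 447.0/120.0 = 3.725.
In absolute terms T_C = 280.15 K and T_H = 310.15 K, so ΔT = 30.00 K.
COP_Carnot = T_C/ΔT = 280.15/30.00 = 9.338.
η_II = COP_actual/COP_Carnot = 3.725/9.338 = 0.3989.

0.399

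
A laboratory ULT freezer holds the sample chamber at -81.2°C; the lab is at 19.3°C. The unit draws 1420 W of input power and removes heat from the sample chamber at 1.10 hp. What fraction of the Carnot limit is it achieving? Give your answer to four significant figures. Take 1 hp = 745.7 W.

0.3024

Converting, Q̇_C = 1.100 hp = 820.3 W, so COP_actual = Q̇_C/Ẇ = 820.3/1420 = 0.5777.
In absolute terms T_C = 191.95 K and T_H = 292.45 K, so ΔT = 100.5 K.
COP_Carnot = T_C/ΔT = 191.95/100.5 = 1.910.
η_II = COP_actual/COP_Carnot = 0.5777/1.910 = 0.3024.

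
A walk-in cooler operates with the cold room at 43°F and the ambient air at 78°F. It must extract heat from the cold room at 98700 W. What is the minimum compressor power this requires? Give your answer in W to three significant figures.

In absolute terms T_C = 279.26 K and T_H = 298.71 K, so ΔT = 19.44 K.
COP_Carnot = T_C/ΔT = 279.26/19.44 = 14.36.
Ẇ_min = Q̇/COP_Carnot = 98700/14.36 = 6872 W.

6870 W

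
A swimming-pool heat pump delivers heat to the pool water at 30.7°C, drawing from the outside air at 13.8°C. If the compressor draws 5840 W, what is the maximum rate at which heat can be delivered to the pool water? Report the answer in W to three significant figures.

105000 W

In absolute terms T_C = 286.95 K and T_H = 303.85 K, so ΔT = 16.90 K.
COP_Carnot = T_H/ΔT = 303.85/16.90 = 17.98.
Q̇_max = COP_Carnot × Ẇ = 17.98 × 5840 W = 105000 W.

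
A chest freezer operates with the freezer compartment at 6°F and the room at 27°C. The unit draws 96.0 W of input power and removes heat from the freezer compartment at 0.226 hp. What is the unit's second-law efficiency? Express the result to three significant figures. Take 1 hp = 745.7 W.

0.281

Converting, Q̇_C = 0.2260 hp = 168.5 W, so COP_actual = Q̇_C/Ẇ = 168.5/96.00 = 1.756.
In absolute terms T_C = 258.71 K and T_H = 300.15 K, so ΔT = 41.44 K.
COP_Carnot = T_C/ΔT = 258.71/41.44 = 6.242.
η_II = COP_actual/COP_Carnot = 1.756/6.242 = 0.2812.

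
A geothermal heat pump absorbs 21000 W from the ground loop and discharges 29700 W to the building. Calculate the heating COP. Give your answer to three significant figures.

3.41

The first law gives Q̇_H = Q̇_C + Ẇ, so the three rates are Q̇_C = 21000, Q̇_H = 29700, Ẇ = 8700 W.
COP_HP = Q̇_H/Ẇ = 29700/8700 = 3.414.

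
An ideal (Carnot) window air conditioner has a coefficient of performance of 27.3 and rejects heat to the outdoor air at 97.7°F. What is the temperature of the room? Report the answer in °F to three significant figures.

For a Carnot refrigerator COP_R = T_C/(T_H − T_C), so T_C = COP·T_H/(1 + COP).
With T_H = 309.65 K, T_C = 27.3 × 309.65/28.30 = 298.71 K.
Converting, 298.71 K = 78.00°F.

78.0 °F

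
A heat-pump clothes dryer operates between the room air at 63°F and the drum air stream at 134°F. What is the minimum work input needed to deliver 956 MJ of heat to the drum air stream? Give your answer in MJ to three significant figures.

114 MJ

In absolute terms T_C = 290.37 K and T_H = 329.82 K, so ΔT = 39.44 K.
The reversible limit is COP_HP = T_H/ΔT = 8.362, so W_min = Q_H/COP = Q_H·ΔT/T_H.
W_min = 956.0 × 39.44/329.82 = 114.3 MJ.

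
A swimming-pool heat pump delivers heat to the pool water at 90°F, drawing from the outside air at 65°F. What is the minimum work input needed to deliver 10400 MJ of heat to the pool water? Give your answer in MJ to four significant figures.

In absolute terms T_C = 291.48 K and T_H = 305.37 K, so ΔT = 13.89 K.
The reversible limit is COP_HP = T_H/ΔT = 21.99, so W_min = Q_H/COP = Q_H·ΔT/T_H.
W_min = 10400 × 13.89/305.37 = 473.0 MJ.

473.0 MJ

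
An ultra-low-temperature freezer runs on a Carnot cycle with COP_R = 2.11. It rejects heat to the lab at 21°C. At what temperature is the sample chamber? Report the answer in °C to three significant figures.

-73.6 °C

For a Carnot refrigerator COP_R = T_C/(T_H − T_C), so T_C = COP·T_H/(1 + COP).
With T_H = 294.15 K, T_C = 2.11 × 294.15/3.110 = 199.57 K.
Converting, 199.57 K = -73.58°C.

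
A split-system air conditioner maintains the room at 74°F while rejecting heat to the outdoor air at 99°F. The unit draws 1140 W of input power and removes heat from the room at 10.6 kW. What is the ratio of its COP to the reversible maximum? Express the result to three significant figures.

0.436

Converting, Q̇_C = 10.60 kW = 10600 W, so COP_actual = Q̇_C/Ẇ = 10600/1140 = 9.298.
In absolute terms T_C = 296.48 K and T_H = 310.37 K, so ΔT = 13.89 K.
COP_Carnot = T_C/ΔT = 296.48/13.89 = 21.35.
η_II = COP_actual/COP_Carnot = 9.298/21.35 = 0.4356.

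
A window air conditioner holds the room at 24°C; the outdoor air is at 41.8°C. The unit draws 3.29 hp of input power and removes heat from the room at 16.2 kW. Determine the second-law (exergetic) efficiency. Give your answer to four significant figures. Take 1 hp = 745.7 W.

Converting, Q̇_C = 16.20 kW = 21.72 hp, so COP_actual = Q̇_C/Ẇ = 21.72/3.290 = 6.603.
In absolute terms T_C = 297.15 K and T_H = 314.95 K, so ΔT = 17.80 K.
COP_Carnot = T_C/ΔT = 297.15/17.80 = 16.69.
η_II = COP_actual/COP_Carnot = 6.603/16.69 = 0.3955.

0.3955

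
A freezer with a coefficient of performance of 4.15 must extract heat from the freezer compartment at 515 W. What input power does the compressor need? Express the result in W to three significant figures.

Ẇ = Q̇_C/COP = 515.0/4.15 = 124.1 W.

124 W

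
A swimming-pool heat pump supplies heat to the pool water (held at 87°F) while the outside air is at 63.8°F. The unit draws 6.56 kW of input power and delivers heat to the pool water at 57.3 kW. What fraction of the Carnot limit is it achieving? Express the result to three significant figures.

0.371

COP_actual = Q̇_H/Ẇ = 57.30/6.560 = 8.735.
In absolute terms T_C = 290.82 K and T_H = 303.71 K, so ΔT = 12.89 K.
COP_Carnot = T_H/ΔT = 303.71/12.89 = 23.56.
η_II = COP_actual/COP_Carnot = 8.735/23.56 = 0.3707.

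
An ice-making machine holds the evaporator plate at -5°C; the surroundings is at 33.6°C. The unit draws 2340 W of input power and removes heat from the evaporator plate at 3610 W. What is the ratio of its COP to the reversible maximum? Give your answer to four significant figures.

0.2221

COP_actual = Q̇_C/Ẇ = 3610/2340 = 1.543.
In absolute terms T_C = 268.15 K and T_H = 306.75 K, so ΔT = 38.60 K.
COP_Carnot = T_C/ΔT = 268.15/38.60 = 6.947.
η_II = COP_actual/COP_Carnot = 1.543/6.947 = 0.2221.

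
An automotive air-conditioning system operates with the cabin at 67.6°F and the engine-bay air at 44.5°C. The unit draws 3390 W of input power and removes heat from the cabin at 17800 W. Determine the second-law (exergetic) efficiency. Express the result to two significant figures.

0.44

COP_actual = Q̇_C/Ẇ = 17800/3390 = 5.251.
In absolute terms T_C = 292.93 K and T_H = 317.65 K, so ΔT = 24.72 K.
COP_Carnot = T_C/ΔT = 292.93/24.72 = 11.85.
η_II = COP_actual/COP_Carnot = 5.251/11.85 = 0.4431.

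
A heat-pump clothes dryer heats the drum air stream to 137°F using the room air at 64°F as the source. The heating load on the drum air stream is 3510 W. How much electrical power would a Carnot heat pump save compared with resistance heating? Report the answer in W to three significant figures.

3080 W

In absolute terms T_C = 290.93 K and T_H = 331.48 K, so ΔT = 40.56 K.
COP_Carnot = T_H/ΔT = 331.48/40.56 = 8.174.
Resistance heating needs Ẇ_res = Q̇_H = 3510 W; the reversible heat pump needs only Ẇ_hp = Q̇_H/COP = 429.4 W.
Saving = 3510 − 429.4 = 3081 W.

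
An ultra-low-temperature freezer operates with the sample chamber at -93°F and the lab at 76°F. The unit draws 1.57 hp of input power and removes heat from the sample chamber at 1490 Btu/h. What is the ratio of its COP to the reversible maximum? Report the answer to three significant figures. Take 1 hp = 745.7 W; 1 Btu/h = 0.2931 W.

Converting, Q̇_C = 1490 Btu/h = 0.5856 hp, so COP_actual = Q̇_C/Ẇ = 0.5856/1.570 = 0.3730.
In absolute terms T_C = 203.71 K and T_H = 297.59 K, so ΔT = 93.89 K.
COP_Carnot = T_C/ΔT = 203.71/93.89 = 2.170.
η_II = COP_actual/COP_Carnot = 0.3730/2.170 = 0.1719.

0.172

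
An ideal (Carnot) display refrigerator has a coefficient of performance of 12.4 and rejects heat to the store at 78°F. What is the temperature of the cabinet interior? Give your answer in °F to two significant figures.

For a Carnot refrigerator COP_R = T_C/(T_H − T_C), so T_C = COP·T_H/(1 + COP).
With T_H = 298.71 K, T_C = 12.4 × 298.71/13.40 = 276.41 K.
Converting, 276.41 K = 37.88°F.

38 °F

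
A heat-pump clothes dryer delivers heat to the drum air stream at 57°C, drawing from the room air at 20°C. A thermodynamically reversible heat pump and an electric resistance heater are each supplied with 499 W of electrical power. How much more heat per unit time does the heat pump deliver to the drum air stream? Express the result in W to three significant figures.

In absolute terms T_C = 293.15 K and T_H = 330.15 K, so ΔT = 37.00 K.
COP_Carnot = T_H/ΔT = 330.15/37.00 = 8.923.
The heat pump delivers Q̇_H = COP × Ẇ = 4453 W; the resistance heater delivers Ẇ = 499.0 W.
Extra = (COP − 1)·Ẇ = 3954 W.

3950 W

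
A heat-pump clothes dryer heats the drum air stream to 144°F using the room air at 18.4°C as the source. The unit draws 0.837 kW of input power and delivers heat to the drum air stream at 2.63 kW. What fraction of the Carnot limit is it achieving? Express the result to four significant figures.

0.4106

COP_actual = Q̇_H/Ẇ = 2.630/0.8370 = 3.142.
In absolute terms T_C = 291.55 K and T_H = 335.37 K, so ΔT = 43.82 K.
COP_Carnot = T_H/ΔT = 335.37/43.82 = 7.653.
η_II = COP_actual/COP_Carnot = 3.142/7.653 = 0.4106.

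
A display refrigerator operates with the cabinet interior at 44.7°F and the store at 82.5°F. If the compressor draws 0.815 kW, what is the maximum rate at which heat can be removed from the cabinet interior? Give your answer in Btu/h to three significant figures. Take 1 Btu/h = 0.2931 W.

37100 Btu/h

In absolute terms T_C = 280.21 K and T_H = 301.21 K, so ΔT = 21.00 K.
COP_Carnot = T_C/ΔT = 280.21/21.00 = 13.34.
Q̇_max = COP_Carnot × Ẇ = 13.34 × 0.8150 kW = 10.87 kW = 37100 Btu/h.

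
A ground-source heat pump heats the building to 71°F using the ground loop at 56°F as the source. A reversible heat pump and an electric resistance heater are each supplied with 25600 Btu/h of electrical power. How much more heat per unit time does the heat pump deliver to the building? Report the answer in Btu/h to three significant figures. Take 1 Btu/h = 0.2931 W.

In absolute terms T_C = 286.48 K and T_H = 294.82 K, so ΔT = 8.333 K.
COP_Carnot = T_H/ΔT = 294.82/8.333 = 35.38.
The heat pump delivers Q̇_H = COP × Ẇ = 905700 Btu/h; the resistance heater delivers Ẇ = 25600 Btu/h.
Extra = (COP − 1)·Ẇ = 880100 Btu/h.

880000 Btu/h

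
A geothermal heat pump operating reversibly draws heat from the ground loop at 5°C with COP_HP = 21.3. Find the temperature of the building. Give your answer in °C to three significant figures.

18.7 °C

COP_HP = T_H/(T_H − T_C) rearranges to T_H = COP·T_C/(COP − 1).
With T_C = 278.15 K, T_H = 21.3 × 278.15/20.30 = 291.85 K.
Converting, 291.85 K = 18.70°C.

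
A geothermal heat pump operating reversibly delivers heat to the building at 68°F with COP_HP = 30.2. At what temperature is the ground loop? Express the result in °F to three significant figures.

COP_HP = T_H/(T_H − T_C) gives T_H − T_C = T_H/COP.
With T_H = 293.15 K, T_C = 293.15 × (1 − 1/30.2) = 283.44 K.
Converting, 283.44 K = 50.53°F.

50.5 °F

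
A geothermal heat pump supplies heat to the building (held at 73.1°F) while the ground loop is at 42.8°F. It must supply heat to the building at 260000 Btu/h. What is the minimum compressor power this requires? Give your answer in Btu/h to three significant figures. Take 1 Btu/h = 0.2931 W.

In absolute terms T_C = 279.15 K and T_H = 295.98 K, so ΔT = 16.83 K.
COP_Carnot = T_H/ΔT = 295.98/16.83 = 17.58.
Ẇ_min = Q̇/COP_Carnot = 260000/17.58 = 14790 Btu/h.

14800 Btu/h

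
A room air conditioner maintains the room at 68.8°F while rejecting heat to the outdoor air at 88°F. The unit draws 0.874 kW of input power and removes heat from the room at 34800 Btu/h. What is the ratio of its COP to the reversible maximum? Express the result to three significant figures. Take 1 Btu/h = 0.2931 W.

0.424

Converting, Q̇_C = 34800 Btu/h = 10.20 kW, so COP_actual = Q̇_C/Ẇ = 10.20/0.8740 = 11.67.
In absolute terms T_C = 293.59 K and T_H = 304.26 K, so ΔT = 10.67 K.
COP_Carnot = T_C/ΔT = 293.59/10.67 = 27.52.
η_II = COP_actual/COP_Carnot = 11.67/27.52 = 0.4240.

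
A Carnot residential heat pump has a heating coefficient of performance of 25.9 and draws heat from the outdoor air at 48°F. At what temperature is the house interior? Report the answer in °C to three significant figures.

20.2 °C

COP_HP = T_H/(T_H − T_C) rearranges to T_H = COP·T_C/(COP − 1).
With T_C = 282.04 K, T_H = 25.9 × 282.04/24.90 = 293.37 K.
Converting, 293.37 K = 20.22°C.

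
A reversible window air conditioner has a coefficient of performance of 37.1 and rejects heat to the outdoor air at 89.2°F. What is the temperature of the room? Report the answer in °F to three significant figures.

For a Carnot refrigerator COP_R = T_C/(T_H − T_C), so T_C = COP·T_H/(1 + COP).
With T_H = 304.93 K, T_C = 37.1 × 304.93/38.10 = 296.92 K.
Converting, 296.92 K = 74.79°F.

74.8 °F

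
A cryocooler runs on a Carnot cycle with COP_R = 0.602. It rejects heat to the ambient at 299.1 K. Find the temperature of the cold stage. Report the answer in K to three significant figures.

112 K

For a Carnot refrigerator COP_R = T_C/(T_H − T_C), so T_C = COP·T_H/(1 + COP).
With T_H = 299.10 K, T_C = 0.602 × 299.10/1.602 = 112.40 K.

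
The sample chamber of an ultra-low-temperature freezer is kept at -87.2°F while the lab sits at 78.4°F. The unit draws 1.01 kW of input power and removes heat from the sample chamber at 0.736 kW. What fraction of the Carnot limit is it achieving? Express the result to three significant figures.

COP_actual = Q̇_C/Ẇ = 0.7360/1.010 = 0.7287.
In absolute terms T_C = 206.93 K and T_H = 298.93 K, so ΔT = 92.00 K.
COP_Carnot = T_C/ΔT = 206.93/92.00 = 2.249.
η_II = COP_actual/COP_Carnot = 0.7287/2.249 = 0.3240.

0.324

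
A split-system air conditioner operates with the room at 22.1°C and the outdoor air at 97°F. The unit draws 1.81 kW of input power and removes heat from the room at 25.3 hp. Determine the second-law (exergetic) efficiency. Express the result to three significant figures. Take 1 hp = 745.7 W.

0.495

Converting, Q̇_C = 25.30 hp = 18.87 kW, so COP_actual = Q̇_C/Ẇ = 18.87/1.810 = 10.42.
In absolute terms T_C = 295.25 K and T_H = 309.26 K, so ΔT = 14.01 K.
COP_Carnot = T_C/ΔT = 295.25/14.01 = 21.07.
η_II = COP_actual/COP_Carnot = 10.42/21.07 = 0.4946.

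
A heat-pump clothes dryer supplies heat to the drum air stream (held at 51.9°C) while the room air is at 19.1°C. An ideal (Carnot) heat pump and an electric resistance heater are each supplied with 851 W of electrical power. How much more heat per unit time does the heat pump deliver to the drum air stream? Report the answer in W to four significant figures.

7582 W

In absolute terms T_C = 292.25 K and T_H = 325.05 K, so ΔT = 32.80 K.
COP_Carnot = T_H/ΔT = 325.05/32.80 = 9.910.
The heat pump delivers Q̇_H = COP × Ẇ = 8433 W; the resistance heater delivers Ẇ = 851.0 W.
Extra = (COP − 1)·Ẇ = 7582 W.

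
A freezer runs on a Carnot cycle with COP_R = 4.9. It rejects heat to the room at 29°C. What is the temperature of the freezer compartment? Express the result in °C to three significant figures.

-22.2 °C

For a Carnot refrigerator COP_R = T_C/(T_H − T_C), so T_C = COP·T_H/(1 + COP).
With T_H = 302.15 K, T_C = 4.9 × 302.15/5.900 = 250.94 K.
Converting, 250.94 K = -22.21°C.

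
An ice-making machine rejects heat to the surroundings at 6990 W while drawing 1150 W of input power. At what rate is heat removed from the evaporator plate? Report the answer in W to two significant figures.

For a cyclic device the first law requires Q̇_H = Q̇_C + Ẇ.
Q̇_C = Q̇_H − Ẇ = 5840 W.

5800 W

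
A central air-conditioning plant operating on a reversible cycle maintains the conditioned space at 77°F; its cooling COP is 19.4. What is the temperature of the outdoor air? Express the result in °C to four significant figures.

40.37 °C

COP_R = T_C/(T_H − T_C) gives T_H − T_C = T_C/COP.
With T_C = 298.15 K, T_H = 298.15 × (1 + 1/19.4) = 313.52 K.
Converting, 313.52 K = 40.37°C.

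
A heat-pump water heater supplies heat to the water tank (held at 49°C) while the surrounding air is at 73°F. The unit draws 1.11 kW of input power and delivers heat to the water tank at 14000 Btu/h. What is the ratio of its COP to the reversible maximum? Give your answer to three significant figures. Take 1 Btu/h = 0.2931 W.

0.301

Converting, Q̇_H = 14000 Btu/h = 4.103 kW, so COP_actual = Q̇_H/Ẇ = 4.103/1.110 = 3.697.
In absolute terms T_C = 295.93 K and T_H = 322.15 K, so ΔT = 26.22 K.
COP_Carnot = T_H/ΔT = 322.15/26.22 = 12.29.
η_II = COP_actual/COP_Carnot = 3.697/12.29 = 0.3009.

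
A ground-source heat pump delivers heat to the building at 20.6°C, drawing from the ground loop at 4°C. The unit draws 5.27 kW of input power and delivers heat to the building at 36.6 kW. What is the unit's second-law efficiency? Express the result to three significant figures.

0.392

COP_actual = Q̇_H/Ẇ = 36.60/5.270 = 6.945.
In absolute terms T_C = 277.15 K and T_H = 293.75 K, so ΔT = 16.60 K.
COP_Carnot = T_H/ΔT = 293.75/16.60 = 17.70.
η_II = COP_actual/COP_Carnot = 6.945/17.70 = 0.3925.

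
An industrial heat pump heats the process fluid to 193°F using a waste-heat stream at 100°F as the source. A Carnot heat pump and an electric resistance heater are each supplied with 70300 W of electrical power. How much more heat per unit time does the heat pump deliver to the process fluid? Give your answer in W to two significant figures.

420000 W

In absolute terms T_C = 310.93 K and T_H = 362.59 K, so ΔT = 51.67 K.
COP_Carnot = T_H/ΔT = 362.59/51.67 = 7.018.
The heat pump delivers Q̇_H = COP × Ẇ = 493400 W; the resistance heater delivers Ẇ = 70300 W.
Extra = (COP − 1)·Ẇ = 423100 W.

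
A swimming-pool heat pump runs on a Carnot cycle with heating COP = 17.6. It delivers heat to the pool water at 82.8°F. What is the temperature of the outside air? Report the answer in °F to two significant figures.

52 °F

COP_HP = T_H/(T_H − T_C) gives T_H − T_C = T_H/COP.
With T_H = 301.37 K, T_C = 301.37 × (1 − 1/17.6) = 284.25 K.
Converting, 284.25 K = 51.98°F.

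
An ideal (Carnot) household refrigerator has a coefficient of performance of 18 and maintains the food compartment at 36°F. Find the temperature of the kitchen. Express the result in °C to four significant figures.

COP_R = T_C/(T_H − T_C) gives T_H − T_C = T_C/COP.
With T_C = 275.37 K, T_H = 275.37 × (1 + 1/18) = 290.67 K.
Converting, 290.67 K = 17.52°C.

17.52 °C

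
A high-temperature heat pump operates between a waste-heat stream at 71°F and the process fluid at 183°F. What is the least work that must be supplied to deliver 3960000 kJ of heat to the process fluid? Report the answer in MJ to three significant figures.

690 MJ

In absolute terms T_C = 294.82 K and T_H = 357.04 K, so ΔT = 62.22 K.
The reversible limit is COP_HP = T_H/ΔT = 5.738, so W_min = Q_H/COP = Q_H·ΔT/T_H.
W_min = 3960000 × 62.22/357.04 = 690100 kJ = 690.1 MJ.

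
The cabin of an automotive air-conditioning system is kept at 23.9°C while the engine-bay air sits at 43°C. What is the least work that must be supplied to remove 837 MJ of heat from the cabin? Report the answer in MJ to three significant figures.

53.8 MJ

In absolute terms T_C = 297.05 K and T_H = 316.15 K, so ΔT = 19.10 K.
The reversible limit is COP_R = T_C/ΔT = 15.55, so W_min = Q_C/COP = Q_C·ΔT/T_C.
W_min = 837.0 × 19.10/297.05 = 53.82 MJ.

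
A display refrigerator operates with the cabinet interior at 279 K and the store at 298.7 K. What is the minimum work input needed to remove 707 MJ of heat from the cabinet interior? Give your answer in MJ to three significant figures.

The reservoir spacing is ΔT = 298.7 − 279 = 19.70 K.
The reversible limit is COP_R = T_C/ΔT = 14.16, so W_min = Q_C/COP = Q_C·ΔT/T_C.
W_min = 707.0 × 19.70/279.00 = 49.92 MJ.

49.9 MJ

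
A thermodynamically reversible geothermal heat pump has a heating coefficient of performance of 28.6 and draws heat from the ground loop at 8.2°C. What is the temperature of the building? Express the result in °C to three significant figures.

18.4 °C

COP_HP = T_H/(T_H − T_C) rearranges to T_H = COP·T_C/(COP − 1).
With T_C = 281.35 K, T_H = 28.6 × 281.35/27.60 = 291.54 K.
Converting, 291.54 K = 18.39°C.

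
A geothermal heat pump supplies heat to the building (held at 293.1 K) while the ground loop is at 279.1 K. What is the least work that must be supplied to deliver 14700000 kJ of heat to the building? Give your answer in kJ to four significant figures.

702100 kJ

The reservoir spacing is ΔT = 293.1 − 279.1 = 14.00 K.
The reversible limit is COP_HP = T_H/ΔT = 20.94, so W_min = Q_H/COP = Q_H·ΔT/T_H.
W_min = 14700000 × 14.00/293.10 = 702100 kJ.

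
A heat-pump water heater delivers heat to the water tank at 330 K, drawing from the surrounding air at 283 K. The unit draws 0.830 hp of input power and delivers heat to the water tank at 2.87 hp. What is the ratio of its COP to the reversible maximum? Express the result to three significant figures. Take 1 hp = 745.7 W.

0.492

COP_actual = Q̇_H/Ẇ = 2.870/0.8300 = 3.458.
The reservoir spacing is ΔT = 330 − 283 = 47.00 K.
COP_Carnot = T_H/ΔT = 330.00/47.00 = 7.021.
η_II = COP_actual/COP_Carnot = 3.458/7.021 = 0.4925.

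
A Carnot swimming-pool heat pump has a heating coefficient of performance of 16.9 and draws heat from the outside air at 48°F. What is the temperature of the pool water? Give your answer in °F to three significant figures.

79.9 °F

COP_HP = T_H/(T_H − T_C) rearranges to T_H = COP·T_C/(COP − 1).
With T_C = 282.04 K, T_H = 16.9 × 282.04/15.90 = 299.78 K.
Converting, 299.78 K = 79.93°F.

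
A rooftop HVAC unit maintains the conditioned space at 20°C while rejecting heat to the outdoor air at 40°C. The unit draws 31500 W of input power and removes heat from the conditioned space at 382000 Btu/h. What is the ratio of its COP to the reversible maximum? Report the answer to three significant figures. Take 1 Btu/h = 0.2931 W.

0.242

Converting, Q̇_C = 382000 Btu/h = 112000 W, so COP_actual = Q̇_C/Ẇ = 112000/31500 = 3.554.
In absolute terms T_C = 293.15 K and T_H = 313.15 K, so ΔT = 20.00 K.
COP_Carnot = T_C/ΔT = 293.15/20.00 = 14.66.
η_II = COP_actual/COP_Carnot = 3.554/14.66 = 0.2425.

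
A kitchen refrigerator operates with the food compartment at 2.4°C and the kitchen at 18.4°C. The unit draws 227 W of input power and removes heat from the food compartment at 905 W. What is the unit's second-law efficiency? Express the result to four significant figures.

0.2315

COP_actual = Q̇_C/Ẇ = 905.0/227.0 = 3.987.
In absolute terms T_C = 275.55 K and T_H = 291.55 K, so ΔT = 16.00 K.
COP_Carnot = T_C/ΔT = 275.55/16.00 = 17.22.
η_II = COP_actual/COP_Carnot = 3.987/17.22 = 0.2315.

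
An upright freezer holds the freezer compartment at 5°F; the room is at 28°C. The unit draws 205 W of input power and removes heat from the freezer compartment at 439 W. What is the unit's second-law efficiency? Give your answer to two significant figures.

0.36

COP_actual = Q̇_C/Ẇ = 439.0/205.0 = 2.141.
In absolute terms T_C = 258.15 K and T_H = 301.15 K, so ΔT = 43.00 K.
COP_Carnot = T_C/ΔT = 258.15/43.00 = 6.003.
η_II = COP_actual/COP_Carnot = 2.141/6.003 = 0.3567.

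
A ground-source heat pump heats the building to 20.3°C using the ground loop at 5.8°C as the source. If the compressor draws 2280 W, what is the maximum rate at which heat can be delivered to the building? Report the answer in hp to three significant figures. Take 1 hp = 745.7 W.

61.9 hp

In absolute terms T_C = 278.95 K and T_H = 293.45 K, so ΔT = 14.50 K.
COP_Carnot = T_H/ΔT = 293.45/14.50 = 20.24.
Q̇_max = COP_Carnot × Ẇ = 20.24 × 2280 W = 46140 W = 61.88 hp.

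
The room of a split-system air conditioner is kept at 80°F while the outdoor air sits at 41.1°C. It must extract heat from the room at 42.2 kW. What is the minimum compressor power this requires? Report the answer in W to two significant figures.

In absolute terms T_C = 299.82 K and T_H = 314.25 K, so ΔT = 14.43 K.
COP_Carnot = T_C/ΔT = 299.82/14.43 = 20.77.
Ẇ_min = Q̇/COP_Carnot = 42.20/20.77 = 2.032 kW = 2032 W.

2000 W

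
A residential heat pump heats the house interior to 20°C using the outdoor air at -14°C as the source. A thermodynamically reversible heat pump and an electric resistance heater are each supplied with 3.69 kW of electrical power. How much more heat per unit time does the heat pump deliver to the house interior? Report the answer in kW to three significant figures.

28.1 kW

In absolute terms T_C = 259.15 K and T_H = 293.15 K, so ΔT = 34.00 K.
COP_Carnot = T_H/ΔT = 293.15/34.00 = 8.622.
The heat pump delivers Q̇_H = COP × Ẇ = 31.82 kW; the resistance heater delivers Ẇ = 3.690 kW.
Extra = (COP − 1)·Ẇ = 28.13 kW.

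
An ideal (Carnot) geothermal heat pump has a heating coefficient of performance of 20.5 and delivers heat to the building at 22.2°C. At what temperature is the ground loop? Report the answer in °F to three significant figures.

COP_HP = T_H/(T_H − T_C) gives T_H − T_C = T_H/COP.
With T_H = 295.35 K, T_C = 295.35 × (1 − 1/20.5) = 280.94 K.
Converting, 280.94 K = 46.03°F.

46.0 °F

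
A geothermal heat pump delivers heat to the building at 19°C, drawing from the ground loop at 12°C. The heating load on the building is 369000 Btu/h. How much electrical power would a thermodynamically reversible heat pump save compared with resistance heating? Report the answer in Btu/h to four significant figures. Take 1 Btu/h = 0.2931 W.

In absolute terms T_C = 285.15 K and T_H = 292.15 K, so ΔT = 7.000 K.
COP_Carnot = T_H/ΔT = 292.15/7.000 = 41.74.
Resistance heating needs Ẇ_res = Q̇_H = 369000 Btu/h; the reversible heat pump needs only Ẇ_hp = Q̇_H/COP = 8841 Btu/h.
Saving = 369000 − 8841 = 360200 Btu/h.

360200 Btu/h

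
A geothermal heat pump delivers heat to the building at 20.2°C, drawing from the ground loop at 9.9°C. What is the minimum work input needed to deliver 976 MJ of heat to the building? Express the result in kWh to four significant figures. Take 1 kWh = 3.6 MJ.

9.519 kWh

In absolute terms T_C = 283.05 K and T_H = 293.35 K, so ΔT = 10.30 K.
The reversible limit is COP_HP = T_H/ΔT = 28.48, so W_min = Q_H/COP = Q_H·ΔT/T_H.
W_min = 976.0 × 10.30/293.35 = 34.27 MJ = 9.519 kWh.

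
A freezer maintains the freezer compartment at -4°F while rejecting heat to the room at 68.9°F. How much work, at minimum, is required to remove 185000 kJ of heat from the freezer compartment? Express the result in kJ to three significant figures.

29600 kJ

In absolute terms T_C = 253.15 K and T_H = 293.65 K, so ΔT = 40.50 K.
The reversible limit is COP_R = T_C/ΔT = 6.251, so W_min = Q_C/COP = Q_C·ΔT/T_C.
W_min = 185000 × 40.50/253.15 = 29600 kJ.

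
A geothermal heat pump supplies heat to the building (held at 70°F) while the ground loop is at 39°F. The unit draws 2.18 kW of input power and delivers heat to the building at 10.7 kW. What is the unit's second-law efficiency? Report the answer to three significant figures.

0.287

COP_actual = Q̇_H/Ẇ = 10.70/2.180 = 4.908.
In absolute terms T_C = 277.04 K and T_H = 294.26 K, so ΔT = 17.22 K.
COP_Carnot = T_H/ΔT = 294.26/17.22 = 17.09.
η_II = COP_actual/COP_Carnot = 4.908/17.09 = 0.2873.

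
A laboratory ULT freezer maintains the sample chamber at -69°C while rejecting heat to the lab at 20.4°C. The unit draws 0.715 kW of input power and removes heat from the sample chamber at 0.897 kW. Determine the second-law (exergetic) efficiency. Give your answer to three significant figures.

COP_actual = Q̇_C/Ẇ = 0.8970/0.7150 = 1.255.
In absolute terms T_C = 204.15 K and T_H = 293.55 K, so ΔT = 89.40 K.
COP_Carnot = T_C/ΔT = 204.15/89.40 = 2.284.
η_II = COP_actual/COP_Carnot = 1.255/2.284 = 0.5494.

0.549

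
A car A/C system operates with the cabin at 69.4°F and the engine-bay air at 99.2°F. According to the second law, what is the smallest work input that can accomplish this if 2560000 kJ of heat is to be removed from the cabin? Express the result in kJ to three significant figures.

144000 kJ

In absolute terms T_C = 293.93 K and T_H = 310.48 K, so ΔT = 16.56 K.
The reversible limit is COP_R = T_C/ΔT = 17.75, so W_min = Q_C/COP = Q_C·ΔT/T_C.
W_min = 2560000 × 16.56/293.93 = 144200 kJ.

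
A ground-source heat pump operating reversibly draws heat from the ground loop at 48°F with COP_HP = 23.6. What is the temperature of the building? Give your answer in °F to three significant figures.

70.5 °F

COP_HP = T_H/(T_H − T_C) rearranges to T_H = COP·T_C/(COP − 1).
With T_C = 282.04 K, T_H = 23.6 × 282.04/22.60 = 294.52 K.
Converting, 294.52 K = 70.46°F.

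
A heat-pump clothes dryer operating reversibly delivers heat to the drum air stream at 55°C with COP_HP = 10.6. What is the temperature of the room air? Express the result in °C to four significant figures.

COP_HP = T_H/(T_H − T_C) gives T_H − T_C = T_H/COP.
With T_H = 328.15 K, T_C = 328.15 × (1 − 1/10.6) = 297.19 K.
Converting, 297.19 K = 24.04°C.

24.04 °C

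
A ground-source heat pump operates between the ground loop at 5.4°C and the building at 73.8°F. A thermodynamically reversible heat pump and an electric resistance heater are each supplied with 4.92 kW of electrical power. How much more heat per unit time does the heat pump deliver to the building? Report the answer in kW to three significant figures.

In absolute terms T_C = 278.55 K and T_H = 296.37 K, so ΔT = 17.82 K.
COP_Carnot = T_H/ΔT = 296.37/17.82 = 16.63.
The heat pump delivers Q̇_H = COP × Ẇ = 81.82 kW; the resistance heater delivers Ẇ = 4.920 kW.
Extra = (COP − 1)·Ẇ = 76.90 kW.

76.9 kW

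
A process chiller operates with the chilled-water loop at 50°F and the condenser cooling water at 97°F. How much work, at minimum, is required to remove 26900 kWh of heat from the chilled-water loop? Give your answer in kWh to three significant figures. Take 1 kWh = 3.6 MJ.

2480 kWh

In absolute terms T_C = 283.15 K and T_H = 309.26 K, so ΔT = 26.11 K.
The reversible limit is COP_R = T_C/ΔT = 10.84, so W_min = Q_C/COP = Q_C·ΔT/T_C.
W_min = 26900 × 26.11/283.15 = 2481 kWh.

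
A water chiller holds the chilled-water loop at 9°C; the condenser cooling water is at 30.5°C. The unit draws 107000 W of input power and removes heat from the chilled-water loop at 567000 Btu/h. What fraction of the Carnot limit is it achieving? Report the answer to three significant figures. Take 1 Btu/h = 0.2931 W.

0.118

Converting, Q̇_C = 567000 Btu/h = 166200 W, so COP_actual = Q̇_C/Ẇ = 166200/107000 = 1.553.
In absolute terms T_C = 282.15 K and T_H = 303.65 K, so ΔT = 21.50 K.
COP_Carnot = T_C/ΔT = 282.15/21.50 = 13.12.
η_II = COP_actual/COP_Carnot = 1.553/13.12 = 0.1184.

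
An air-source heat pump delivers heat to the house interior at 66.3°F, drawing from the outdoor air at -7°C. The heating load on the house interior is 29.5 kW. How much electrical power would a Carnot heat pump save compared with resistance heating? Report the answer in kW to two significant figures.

27 kW

In absolute terms T_C = 266.15 K and T_H = 292.21 K, so ΔT = 26.06 K.
COP_Carnot = T_H/ΔT = 292.21/26.06 = 11.21.
Resistance heating needs Ẇ_res = Q̇_H = 29.50 kW; the reversible heat pump needs only Ẇ_hp = Q̇_H/COP = 2.630 kW.
Saving = 29.50 − 2.630 = 26.87 kW.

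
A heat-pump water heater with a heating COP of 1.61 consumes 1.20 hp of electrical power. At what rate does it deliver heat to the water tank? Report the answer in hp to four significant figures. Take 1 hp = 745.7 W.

Q̇_H = COP_HP × Ẇ = 1.61 × 1.200 = 1.932 hp.

1.932 hp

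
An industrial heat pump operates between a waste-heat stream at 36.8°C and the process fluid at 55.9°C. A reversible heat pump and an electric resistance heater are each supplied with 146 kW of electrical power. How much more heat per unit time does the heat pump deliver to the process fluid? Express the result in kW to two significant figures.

2400 kW

In absolute terms T_C = 309.95 K and T_H = 329.05 K, so ΔT = 19.10 K.
COP_Carnot = T_H/ΔT = 329.05/19.10 = 17.23.
The heat pump delivers Q̇_H = COP × Ẇ = 2515 kW; the resistance heater delivers Ẇ = 146.0 kW.
Extra = (COP − 1)·Ẇ = 2369 kW.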